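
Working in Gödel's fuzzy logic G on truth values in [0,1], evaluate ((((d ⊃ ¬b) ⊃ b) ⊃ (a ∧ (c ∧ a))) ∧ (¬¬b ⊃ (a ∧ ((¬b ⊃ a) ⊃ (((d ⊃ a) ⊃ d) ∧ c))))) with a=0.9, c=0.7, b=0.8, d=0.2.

¬b: Gödel ¬ of 0.8 = 0 (operand ≠ 0)
(d ⊃ ¬b): 0.2 > 0, so result = 0
((d ⊃ ¬b) ⊃ b): 0 ≤ 0.8, so result = 1
(c ∧ a) = min(0.7, 0.9) = 0.7
(a ∧ (c ∧ a)) = min(0.9, 0.7) = 0.7
(((d ⊃ ¬b) ⊃ b) ⊃ (a ∧ (c ∧ a))): 1 > 0.7, so result = 0.7
¬b: Gödel ¬ of 0.8 = 0 (operand ≠ 0)
¬¬b: Gödel ¬ of 0 = 1 (operand is 0)
¬b: Gödel ¬ of 0.8 = 0 (operand ≠ 0)
(¬b ⊃ a): 0 ≤ 0.9, so result = 1
(d ⊃ a): 0.2 ≤ 0.9, so result = 1
((d ⊃ a) ⊃ d): 1 > 0.2, so result = 0.2
(((d ⊃ a) ⊃ d) ∧ c) = min(0.2, 0.7) = 0.2
((¬b ⊃ a) ⊃ (((d ⊃ a) ⊃ d) ∧ c)): 1 > 0.2, so result = 0.2
(a ∧ ((¬b ⊃ a) ⊃ (((d ⊃ a) ⊃ d) ∧ c))) = min(0.9, 0.2) = 0.2
(¬¬b ⊃ (a ∧ ((¬b ⊃ a) ⊃ (((d ⊃ a) ⊃ d) ∧ c)))): 1 > 0.2, so result = 0.2
((((d ⊃ ¬b) ⊃ b) ⊃ (a ∧ (c ∧ a))) ∧ (¬¬b ⊃ (a ∧ ((¬b ⊃ a) ⊃ (((d ⊃ a) ⊃ d) ∧ c))))) = min(0.7, 0.2) = 0.2

0.20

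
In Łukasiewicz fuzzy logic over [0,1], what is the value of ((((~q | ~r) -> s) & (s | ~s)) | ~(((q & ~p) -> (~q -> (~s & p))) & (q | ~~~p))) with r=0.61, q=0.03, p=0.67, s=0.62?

~q: Łukasiewicz ¬ gives 1 − 0.03 = 0.97
~r: Łukasiewicz ¬ gives 1 − 0.61 = 0.39
(~q | ~r) = max(0.97, 0.39) = 0.97
((~q | ~r) -> s): min(1, 1 − 0.97 + 0.62) = 0.65
~s: Łukasiewicz ¬ gives 1 − 0.62 = 0.38
(s | ~s) = max(0.62, 0.38) = 0.62
(((~q | ~r) -> s) & (s | ~s)) = min(0.65, 0.62) = 0.62
~p: Łukasiewicz ¬ gives 1 − 0.67 = 0.33
(q & ~p) = min(0.03, 0.33) = 0.03
~q: Łukasiewicz ¬ gives 1 − 0.03 = 0.97
~s: Łukasiewicz ¬ gives 1 − 0.62 = 0.38
(~s & p) = min(0.38, 0.67) = 0.38
(~q -> (~s & p)): min(1, 1 − 0.97 + 0.38) = 0.41
((q & ~p) -> (~q -> (~s & p))): min(1, 1 − 0.03 + 0.41) = 1
~p: Łukasiewicz ¬ gives 1 − 0.67 = 0.33
~~p: Łukasiewicz ¬ gives 1 − 0.33 = 0.67
~~~p: Łukasiewicz ¬ gives 1 − 0.67 = 0.33
(q | ~~~p) = max(0.03, 0.33) = 0.33
(((q & ~p) -> (~q -> (~s & p))) & (q | ~~~p)) = min(1, 0.33) = 0.33
~(((q & ~p) -> (~q -> (~s & p))) & (q | ~~~p)): Łukasiewicz ¬ gives 1 − 0.33 = 0.67
((((~q | ~r) -> s) & (s | ~s)) | ~(((q & ~p) -> (~q -> (~s & p))) & (q | ~~~p))) = max(0.62, 0.67) = 0.67

0.67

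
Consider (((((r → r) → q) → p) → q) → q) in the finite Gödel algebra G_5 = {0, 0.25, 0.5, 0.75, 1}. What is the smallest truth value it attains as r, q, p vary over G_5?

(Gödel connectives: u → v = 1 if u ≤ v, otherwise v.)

0.25

The minimum is attained at r = 0, q = 0.25, p = 0:
  (r → r): 0 ≤ 0, so result = 1
  ((r → r) → q): 1 > 0.25, so result = 0.25
  (((r → r) → q) → p): 0.25 > 0, so result = 0
  ((((r → r) → q) → p) → q): 0 ≤ 0.25, so result = 1
  (((((r → r) → q) → p) → q) → q): 1 > 0.25, so result = 0.25
Checking all 125 assignments confirms none give a value below 0.25.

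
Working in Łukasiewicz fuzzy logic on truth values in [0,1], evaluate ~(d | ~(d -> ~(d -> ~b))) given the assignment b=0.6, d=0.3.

0.70

~b: Łukasiewicz ¬ gives 1 − 0.6 = 0.4
(d -> ~b): min(1, 1 − 0.3 + 0.4) = 1
~(d -> ~b): Łukasiewicz ¬ gives 1 − 1 = 0
(d -> ~(d -> ~b)): min(1, 1 − 0.3 + 0) = 0.7
~(d -> ~(d -> ~b)): Łukasiewicz ¬ gives 1 − 0.7 = 0.3
(d | ~(d -> ~(d -> ~b))) = max(0.3, 0.3) = 0.3
~(d | ~(d -> ~(d -> ~b))): Łukasiewicz ¬ gives 1 − 0.3 = 0.7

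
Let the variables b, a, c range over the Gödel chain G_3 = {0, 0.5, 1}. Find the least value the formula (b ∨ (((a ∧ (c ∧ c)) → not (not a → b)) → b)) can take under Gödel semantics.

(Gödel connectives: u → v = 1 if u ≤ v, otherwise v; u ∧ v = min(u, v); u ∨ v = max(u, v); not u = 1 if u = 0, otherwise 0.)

0.00

The minimum is attained at b = 0, a = 0, c = 0:
  (c ∧ c) = min(0, 0) = 0
  (a ∧ (c ∧ c)) = min(0, 0) = 0
  not a: Gödel ¬ of 0 = 1 (operand is 0)
  (not a → b): 1 > 0, so result = 0
  not (not a → b): Gödel ¬ of 0 = 1 (operand is 0)
  ((a ∧ (c ∧ c)) → not (not a → b)): 0 ≤ 1, so result = 1
  (((a ∧ (c ∧ c)) → not (not a → b)) → b): 1 > 0, so result = 0
  (b ∨ (((a ∧ (c ∧ c)) → not (not a → b)) → b)) = max(0, 0) = 0
Checking all 27 assignments confirms none give a value below 0.00.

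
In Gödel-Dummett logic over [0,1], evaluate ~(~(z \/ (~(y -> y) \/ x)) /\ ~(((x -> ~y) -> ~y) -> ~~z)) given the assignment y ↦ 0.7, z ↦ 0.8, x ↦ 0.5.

(y -> y): 0.7 ≤ 0.7, so result = 1
~(y -> y): Gödel ¬ of 1 = 0 (operand ≠ 0)
(~(y -> y) \/ x) = max(0, 0.5) = 0.5
(z \/ (~(y -> y) \/ x)) = max(0.8, 0.5) = 0.8
~(z \/ (~(y -> y) \/ x)): Gödel ¬ of 0.8 = 0 (operand ≠ 0)
~y: Gödel ¬ of 0.7 = 0 (operand ≠ 0)
(x -> ~y): 0.5 > 0, so result = 0
~y: Gödel ¬ of 0.7 = 0 (operand ≠ 0)
((x -> ~y) -> ~y): 0 ≤ 0, so result = 1
~z: Gödel ¬ of 0.8 = 0 (operand ≠ 0)
~~z: Gödel ¬ of 0 = 1 (operand is 0)
(((x -> ~y) -> ~y) -> ~~z): 1 ≤ 1, so result = 1
~(((x -> ~y) -> ~y) -> ~~z): Gödel ¬ of 1 = 0 (operand ≠ 0)
(~(z \/ (~(y -> y) \/ x)) /\ ~(((x -> ~y) -> ~y) -> ~~z)) = min(0, 0) = 0
~(~(z \/ (~(y -> y) \/ x)) /\ ~(((x -> ~y) -> ~y) -> ~~z)): Gödel ¬ of 0 = 1 (operand is 0)

1.00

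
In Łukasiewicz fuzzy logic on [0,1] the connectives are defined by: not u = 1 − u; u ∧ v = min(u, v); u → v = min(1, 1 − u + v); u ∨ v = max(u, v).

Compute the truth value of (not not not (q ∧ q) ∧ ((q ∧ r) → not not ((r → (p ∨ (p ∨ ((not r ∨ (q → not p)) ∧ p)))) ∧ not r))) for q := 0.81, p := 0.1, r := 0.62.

(q ∧ q) = min(0.81, 0.81) = 0.81
not (q ∧ q): Łukasiewicz ¬ gives 1 − 0.81 = 0.19
not not (q ∧ q): Łukasiewicz ¬ gives 1 − 0.19 = 0.81
not not not (q ∧ q): Łukasiewicz ¬ gives 1 − 0.81 = 0.19
(q ∧ r) = min(0.81, 0.62) = 0.62
not r: Łukasiewicz ¬ gives 1 − 0.62 = 0.38
not p: Łukasiewicz ¬ gives 1 − 0.1 = 0.9
(q → not p): min(1, 1 − 0.81 + 0.9) = 1
(not r ∨ (q → not p)) = max(0.38, 1) = 1
((not r ∨ (q → not p)) ∧ p) = min(1, 0.1) = 0.1
(p ∨ ((not r ∨ (q → not p)) ∧ p)) = max(0.1, 0.1) = 0.1
(p ∨ (p ∨ ((not r ∨ (q → not p)) ∧ p))) = max(0.1, 0.1) = 0.1
(r → (p ∨ (p ∨ ((not r ∨ (q → not p)) ∧ p)))): min(1, 1 − 0.62 + 0.1) = 0.48
not r: Łukasiewicz ¬ gives 1 − 0.62 = 0.38
((r → (p ∨ (p ∨ ((not r ∨ (q → not p)) ∧ p)))) ∧ not r) = min(0.48, 0.38) = 0.38
not ((r → (p ∨ (p ∨ ((not r ∨ (q → not p)) ∧ p)))) ∧ not r): Łukasiewicz ¬ gives 1 − 0.38 = 0.62
not not ((r → (p ∨ (p ∨ ((not r ∨ (q → not p)) ∧ p)))) ∧ not r): Łukasiewicz ¬ gives 1 − 0.62 = 0.38
((q ∧ r) → not not ((r → (p ∨ (p ∨ ((not r ∨ (q → not p)) ∧ p)))) ∧ not r)): min(1, 1 − 0.62 + 0.38) = 0.76
(not not not (q ∧ q) ∧ ((q ∧ r) → not not ((r → (p ∨ (p ∨ ((not r ∨ (q → not p)) ∧ p)))) ∧ not r))) = min(0.19, 0.76) = 0.19

0.19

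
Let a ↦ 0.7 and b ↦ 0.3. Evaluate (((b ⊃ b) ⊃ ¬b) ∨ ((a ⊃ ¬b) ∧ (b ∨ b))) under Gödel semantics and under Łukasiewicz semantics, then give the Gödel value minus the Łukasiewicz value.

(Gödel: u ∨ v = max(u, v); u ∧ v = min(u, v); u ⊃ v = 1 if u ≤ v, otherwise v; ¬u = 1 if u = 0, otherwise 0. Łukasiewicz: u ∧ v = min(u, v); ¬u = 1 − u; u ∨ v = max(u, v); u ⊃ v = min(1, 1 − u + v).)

-0.70

Gödel evaluation:
  (b ⊃ b): 0.3 ≤ 0.3, so result = 1
  ¬b: Gödel ¬ of 0.3 = 0 (operand ≠ 0)
  ((b ⊃ b) ⊃ ¬b): 1 > 0, so result = 0
  ¬b: Gödel ¬ of 0.3 = 0 (operand ≠ 0)
  (a ⊃ ¬b): 0.7 > 0, so result = 0
  (b ∨ b) = max(0.3, 0.3) = 0.3
  ((a ⊃ ¬b) ∧ (b ∨ b)) = min(0, 0.3) = 0
  (((b ⊃ b) ⊃ ¬b) ∨ ((a ⊃ ¬b) ∧ (b ∨ b))) = max(0, 0) = 0
  Gödel value = 0
Łukasiewicz evaluation:
  (b ⊃ b): min(1, 1 − 0.3 + 0.3) = 1
  ¬b: Łukasiewicz ¬ gives 1 − 0.3 = 0.7
  ((b ⊃ b) ⊃ ¬b): min(1, 1 − 1 + 0.7) = 0.7
  ¬b: Łukasiewicz ¬ gives 1 − 0.3 = 0.7
  (a ⊃ ¬b): min(1, 1 − 0.7 + 0.7) = 1
  (b ∨ b) = max(0.3, 0.3) = 0.3
  ((a ⊃ ¬b) ∧ (b ∨ b)) = min(1, 0.3) = 0.3
  (((b ⊃ b) ⊃ ¬b) ∨ ((a ⊃ ¬b) ∧ (b ∨ b))) = max(0.7, 0.3) = 0.7
  Łukasiewicz value = 0.7
Difference: 0 − 0.7 = -0.70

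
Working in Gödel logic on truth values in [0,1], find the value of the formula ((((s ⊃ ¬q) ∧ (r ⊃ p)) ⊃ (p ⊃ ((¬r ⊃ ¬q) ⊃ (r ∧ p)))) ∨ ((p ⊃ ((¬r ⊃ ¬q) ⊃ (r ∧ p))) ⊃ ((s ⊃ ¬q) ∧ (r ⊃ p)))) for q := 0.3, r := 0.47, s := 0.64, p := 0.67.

1.00

¬q: Gödel ¬ of 0.3 = 0 (operand ≠ 0)
(s ⊃ ¬q): 0.64 > 0, so result = 0
(r ⊃ p): 0.47 ≤ 0.67, so result = 1
((s ⊃ ¬q) ∧ (r ⊃ p)) = min(0, 1) = 0
¬r: Gödel ¬ of 0.47 = 0 (operand ≠ 0)
¬q: Gödel ¬ of 0.3 = 0 (operand ≠ 0)
(¬r ⊃ ¬q): 0 ≤ 0, so result = 1
(r ∧ p) = min(0.47, 0.67) = 0.47
((¬r ⊃ ¬q) ⊃ (r ∧ p)): 1 > 0.47, so result = 0.47
(p ⊃ ((¬r ⊃ ¬q) ⊃ (r ∧ p))): 0.67 > 0.47, so result = 0.47
(((s ⊃ ¬q) ∧ (r ⊃ p)) ⊃ (p ⊃ ((¬r ⊃ ¬q) ⊃ (r ∧ p)))): 0 ≤ 0.47, so result = 1
¬r: Gödel ¬ of 0.47 = 0 (operand ≠ 0)
¬q: Gödel ¬ of 0.3 = 0 (operand ≠ 0)
(¬r ⊃ ¬q): 0 ≤ 0, so result = 1
(r ∧ p) = min(0.47, 0.67) = 0.47
((¬r ⊃ ¬q) ⊃ (r ∧ p)): 1 > 0.47, so result = 0.47
(p ⊃ ((¬r ⊃ ¬q) ⊃ (r ∧ p))): 0.67 > 0.47, so result = 0.47
¬q: Gödel ¬ of 0.3 = 0 (operand ≠ 0)
(s ⊃ ¬q): 0.64 > 0, so result = 0
(r ⊃ p): 0.47 ≤ 0.67, so result = 1
((s ⊃ ¬q) ∧ (r ⊃ p)) = min(0, 1) = 0
((p ⊃ ((¬r ⊃ ¬q) ⊃ (r ∧ p))) ⊃ ((s ⊃ ¬q) ∧ (r ⊃ p))): 0.47 > 0, so result = 0
((((s ⊃ ¬q) ∧ (r ⊃ p)) ⊃ (p ⊃ ((¬r ⊃ ¬q) ⊃ (r ∧ p)))) ∨ ((p ⊃ ((¬r ⊃ ¬q) ⊃ (r ∧ p))) ⊃ ((s ⊃ ¬q) ∧ (r ⊃ p)))) = max(1, 0) = 1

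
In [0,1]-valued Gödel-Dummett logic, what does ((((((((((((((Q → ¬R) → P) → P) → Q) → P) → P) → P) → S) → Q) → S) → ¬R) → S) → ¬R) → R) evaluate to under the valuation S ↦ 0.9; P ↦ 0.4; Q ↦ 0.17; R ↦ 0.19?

¬R: Gödel ¬ of 0.19 = 0 (operand ≠ 0)
(Q → ¬R): 0.17 > 0, so result = 0
((Q → ¬R) → P): 0 ≤ 0.4, so result = 1
(((Q → ¬R) → P) → P): 1 > 0.4, so result = 0.4
((((Q → ¬R) → P) → P) → Q): 0.4 > 0.17, so result = 0.17
(((((Q → ¬R) → P) → P) → Q) → P): 0.17 ≤ 0.4, so result = 1
((((((Q → ¬R) → P) → P) → Q) → P) → P): 1 > 0.4, so result = 0.4
(((((((Q → ¬R) → P) → P) → Q) → P) → P) → P): 0.4 ≤ 0.4, so result = 1
((((((((Q → ¬R) → P) → P) → Q) → P) → P) → P) → S): 1 > 0.9, so result = 0.9
(((((((((Q → ¬R) → P) → P) → Q) → P) → P) → P) → S) → Q): 0.9 > 0.17, so result = 0.17
((((((((((Q → ¬R) → P) → P) → Q) → P) → P) → P) → S) → Q) → S): 0.17 ≤ 0.9, so result = 1
¬R: Gödel ¬ of 0.19 = 0 (operand ≠ 0)
(((((((((((Q → ¬R) → P) → P) → Q) → P) → P) → P) → S) → Q) → S) → ¬R): 1 > 0, so result = 0
((((((((((((Q → ¬R) → P) → P) → Q) → P) → P) → P) → S) → Q) → S) → ¬R) → S): 0 ≤ 0.9, so result = 1
¬R: Gödel ¬ of 0.19 = 0 (operand ≠ 0)
(((((((((((((Q → ¬R) → P) → P) → Q) → P) → P) → P) → S) → Q) → S) → ¬R) → S) → ¬R): 1 > 0, so result = 0
((((((((((((((Q → ¬R) → P) → P) → Q) → P) → P) → P) → S) → Q) → S) → ¬R) → S) → ¬R) → R): 0 ≤ 0.19, so result = 1

1.00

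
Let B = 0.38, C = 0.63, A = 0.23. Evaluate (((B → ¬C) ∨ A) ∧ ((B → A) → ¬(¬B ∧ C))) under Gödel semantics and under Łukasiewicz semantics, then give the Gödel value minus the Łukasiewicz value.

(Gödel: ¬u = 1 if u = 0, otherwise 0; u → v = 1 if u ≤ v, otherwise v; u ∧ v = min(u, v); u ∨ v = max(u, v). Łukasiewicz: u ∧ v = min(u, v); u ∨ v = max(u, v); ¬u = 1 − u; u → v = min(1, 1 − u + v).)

Gödel evaluation:
  ¬C: Gödel ¬ of 0.63 = 0 (operand ≠ 0)
  (B → ¬C): 0.38 > 0, so result = 0
  ((B → ¬C) ∨ A) = max(0, 0.23) = 0.23
  (B → A): 0.38 > 0.23, so result = 0.23
  ¬B: Gödel ¬ of 0.38 = 0 (operand ≠ 0)
  (¬B ∧ C) = min(0, 0.63) = 0
  ¬(¬B ∧ C): Gödel ¬ of 0 = 1 (operand is 0)
  ((B → A) → ¬(¬B ∧ C)): 0.23 ≤ 1, so result = 1
  (((B → ¬C) ∨ A) ∧ ((B → A) → ¬(¬B ∧ C))) = min(0.23, 1) = 0.23
  Gödel value = 0.23
Łukasiewicz evaluation:
  ¬C: Łukasiewicz ¬ gives 1 − 0.63 = 0.37
  (B → ¬C): min(1, 1 − 0.38 + 0.37) = 0.99
  ((B → ¬C) ∨ A) = max(0.99, 0.23) = 0.99
  (B → A): min(1, 1 − 0.38 + 0.23) = 0.85
  ¬B: Łukasiewicz ¬ gives 1 − 0.38 = 0.62
  (¬B ∧ C) = min(0.62, 0.63) = 0.62
  ¬(¬B ∧ C): Łukasiewicz ¬ gives 1 − 0.62 = 0.38
  ((B → A) → ¬(¬B ∧ C)): min(1, 1 − 0.85 + 0.38) = 0.53
  (((B → ¬C) ∨ A) ∧ ((B → A) → ¬(¬B ∧ C))) = min(0.99, 0.53) = 0.53
  Łukasiewicz value = 0.53
Difference: 0.23 − 0.53 = -0.30

-0.30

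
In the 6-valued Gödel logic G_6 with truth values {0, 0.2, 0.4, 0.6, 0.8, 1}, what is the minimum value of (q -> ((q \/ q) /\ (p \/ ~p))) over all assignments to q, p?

The minimum is attained at q = 0.4, p = 0.2:
  (q \/ q) = max(0.4, 0.4) = 0.4
  ~p: Gödel ¬ of 0.2 = 0 (operand ≠ 0)
  (p \/ ~p) = max(0.2, 0) = 0.2
  ((q \/ q) /\ (p \/ ~p)) = min(0.4, 0.2) = 0.2
  (q -> ((q \/ q) /\ (p \/ ~p))): 0.4 > 0.2, so result = 0.2
Checking all 36 assignments confirms none give a value below 0.20.

0.20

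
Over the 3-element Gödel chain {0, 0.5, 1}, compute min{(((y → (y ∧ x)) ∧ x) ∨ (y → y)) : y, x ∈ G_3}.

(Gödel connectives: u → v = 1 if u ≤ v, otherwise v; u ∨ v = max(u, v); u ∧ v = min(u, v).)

1.00

Every assignment gives 1. For instance at y = 0, x = 0:
  (y ∧ x) = min(0, 0) = 0
  (y → (y ∧ x)): 0 ≤ 0, so result = 1
  ((y → (y ∧ x)) ∧ x) = min(1, 0) = 0
  (y → y): 0 ≤ 0, so result = 1
  (((y → (y ∧ x)) ∧ x) ∨ (y → y)) = max(0, 1) = 1
All 9 assignments give value 1 — the formula is a G_3-tautology.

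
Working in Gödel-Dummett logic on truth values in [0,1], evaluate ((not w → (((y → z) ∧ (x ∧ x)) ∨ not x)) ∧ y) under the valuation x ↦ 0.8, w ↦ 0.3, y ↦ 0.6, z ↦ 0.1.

not w: Gödel ¬ of 0.3 = 0 (operand ≠ 0)
(y → z): 0.6 > 0.1, so result = 0.1
(x ∧ x) = min(0.8, 0.8) = 0.8
((y → z) ∧ (x ∧ x)) = min(0.1, 0.8) = 0.1
not x: Gödel ¬ of 0.8 = 0 (operand ≠ 0)
(((y → z) ∧ (x ∧ x)) ∨ not x) = max(0.1, 0) = 0.1
(not w → (((y → z) ∧ (x ∧ x)) ∨ not x)): 0 ≤ 0.1, so result = 1
((not w → (((y → z) ∧ (x ∧ x)) ∨ not x)) ∧ y) = min(1, 0.6) = 0.6

0.60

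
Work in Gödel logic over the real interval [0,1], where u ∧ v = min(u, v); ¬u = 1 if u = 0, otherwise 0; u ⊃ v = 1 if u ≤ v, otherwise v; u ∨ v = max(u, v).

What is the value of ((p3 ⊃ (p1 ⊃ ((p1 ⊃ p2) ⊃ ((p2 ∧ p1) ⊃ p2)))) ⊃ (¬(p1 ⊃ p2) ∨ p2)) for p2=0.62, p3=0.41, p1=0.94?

0.62

(p1 ⊃ p2): 0.94 > 0.62, so result = 0.62
(p2 ∧ p1) = min(0.62, 0.94) = 0.62
((p2 ∧ p1) ⊃ p2): 0.62 ≤ 0.62, so result = 1
((p1 ⊃ p2) ⊃ ((p2 ∧ p1) ⊃ p2)): 0.62 ≤ 1, so result = 1
(p1 ⊃ ((p1 ⊃ p2) ⊃ ((p2 ∧ p1) ⊃ p2))): 0.94 ≤ 1, so result = 1
(p3 ⊃ (p1 ⊃ ((p1 ⊃ p2) ⊃ ((p2 ∧ p1) ⊃ p2)))): 0.41 ≤ 1, so result = 1
(p1 ⊃ p2): 0.94 > 0.62, so result = 0.62
¬(p1 ⊃ p2): Gödel ¬ of 0.62 = 0 (operand ≠ 0)
(¬(p1 ⊃ p2) ∨ p2) = max(0, 0.62) = 0.62
((p3 ⊃ (p1 ⊃ ((p1 ⊃ p2) ⊃ ((p2 ∧ p1) ⊃ p2)))) ⊃ (¬(p1 ⊃ p2) ∨ p2)): 1 > 0.62, so result = 0.62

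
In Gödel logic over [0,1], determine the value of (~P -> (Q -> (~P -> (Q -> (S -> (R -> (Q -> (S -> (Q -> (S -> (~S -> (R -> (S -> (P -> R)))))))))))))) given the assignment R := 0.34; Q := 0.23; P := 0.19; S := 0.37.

~P: Gödel ¬ of 0.19 = 0 (operand ≠ 0)
~P: Gödel ¬ of 0.19 = 0 (operand ≠ 0)
~S: Gödel ¬ of 0.37 = 0 (operand ≠ 0)
(P -> R): 0.19 ≤ 0.34, so result = 1
(S -> (P -> R)): 0.37 ≤ 1, so result = 1
(R -> (S -> (P -> R))): 0.34 ≤ 1, so result = 1
(~S -> (R -> (S -> (P -> R)))): 0 ≤ 1, so result = 1
(S -> (~S -> (R -> (S -> (P -> R))))): 0.37 ≤ 1, so result = 1
(Q -> (S -> (~S -> (R -> (S -> (P -> R)))))): 0.23 ≤ 1, so result = 1
(S -> (Q -> (S -> (~S -> (R -> (S -> (P -> R))))))): 0.37 ≤ 1, so result = 1
(Q -> (S -> (Q -> (S -> (~S -> (R -> (S -> (P -> R)))))))): 0.23 ≤ 1, so result = 1
(R -> (Q -> (S -> (Q -> (S -> (~S -> (R -> (S -> (P -> R))))))))): 0.34 ≤ 1, so result = 1
(S -> (R -> (Q -> (S -> (Q -> (S -> (~S -> (R -> (S -> (P -> R)))))))))): 0.37 ≤ 1, so result = 1
(Q -> (S -> (R -> (Q -> (S -> (Q -> (S -> (~S -> (R -> (S -> (P -> R))))))))))): 0.23 ≤ 1, so result = 1
(~P -> (Q -> (S -> (R -> (Q -> (S -> (Q -> (S -> (~S -> (R -> (S -> (P -> R)))))))))))): 0 ≤ 1, so result = 1
(Q -> (~P -> (Q -> (S -> (R -> (Q -> (S -> (Q -> (S -> (~S -> (R -> (S -> (P -> R))))))))))))): 0.23 ≤ 1, so result = 1
(~P -> (Q -> (~P -> (Q -> (S -> (R -> (Q -> (S -> (Q -> (S -> (~S -> (R -> (S -> (P -> R)))))))))))))): 0 ≤ 1, so result = 1

1.00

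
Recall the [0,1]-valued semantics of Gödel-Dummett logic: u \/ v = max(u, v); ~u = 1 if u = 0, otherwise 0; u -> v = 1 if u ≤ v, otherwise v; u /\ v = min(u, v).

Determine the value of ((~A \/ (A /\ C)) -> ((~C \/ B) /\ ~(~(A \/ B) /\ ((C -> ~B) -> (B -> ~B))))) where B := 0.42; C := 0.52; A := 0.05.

1.00

~A: Gödel ¬ of 0.05 = 0 (operand ≠ 0)
(A /\ C) = min(0.05, 0.52) = 0.05
(~A \/ (A /\ C)) = max(0, 0.05) = 0.05
~C: Gödel ¬ of 0.52 = 0 (operand ≠ 0)
(~C \/ B) = max(0, 0.42) = 0.42
(A \/ B) = max(0.05, 0.42) = 0.42
~(A \/ B): Gödel ¬ of 0.42 = 0 (operand ≠ 0)
~B: Gödel ¬ of 0.42 = 0 (operand ≠ 0)
(C -> ~B): 0.52 > 0, so result = 0
~B: Gödel ¬ of 0.42 = 0 (operand ≠ 0)
(B -> ~B): 0.42 > 0, so result = 0
((C -> ~B) -> (B -> ~B)): 0 ≤ 0, so result = 1
(~(A \/ B) /\ ((C -> ~B) -> (B -> ~B))) = min(0, 1) = 0
~(~(A \/ B) /\ ((C -> ~B) -> (B -> ~B))): Gödel ¬ of 0 = 1 (operand is 0)
((~C \/ B) /\ ~(~(A \/ B) /\ ((C -> ~B) -> (B -> ~B)))) = min(0.42, 1) = 0.42
((~A \/ (A /\ C)) -> ((~C \/ B) /\ ~(~(A \/ B) /\ ((C -> ~B) -> (B -> ~B))))): 0.05 ≤ 0.42, so result = 1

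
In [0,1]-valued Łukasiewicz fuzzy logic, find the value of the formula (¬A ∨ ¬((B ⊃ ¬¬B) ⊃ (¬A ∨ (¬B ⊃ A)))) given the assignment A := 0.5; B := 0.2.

¬A: Łukasiewicz ¬ gives 1 − 0.5 = 0.5
¬B: Łukasiewicz ¬ gives 1 − 0.2 = 0.8
¬¬B: Łukasiewicz ¬ gives 1 − 0.8 = 0.2
(B ⊃ ¬¬B): min(1, 1 − 0.2 + 0.2) = 1
¬A: Łukasiewicz ¬ gives 1 − 0.5 = 0.5
¬B: Łukasiewicz ¬ gives 1 − 0.2 = 0.8
(¬B ⊃ A): min(1, 1 − 0.8 + 0.5) = 0.7
(¬A ∨ (¬B ⊃ A)) = max(0.5, 0.7) = 0.7
((B ⊃ ¬¬B) ⊃ (¬A ∨ (¬B ⊃ A))): min(1, 1 − 1 + 0.7) = 0.7
¬((B ⊃ ¬¬B) ⊃ (¬A ∨ (¬B ⊃ A))): Łukasiewicz ¬ gives 1 − 0.7 = 0.3
(¬A ∨ ¬((B ⊃ ¬¬B) ⊃ (¬A ∨ (¬B ⊃ A)))) = max(0.5, 0.3) = 0.5

0.50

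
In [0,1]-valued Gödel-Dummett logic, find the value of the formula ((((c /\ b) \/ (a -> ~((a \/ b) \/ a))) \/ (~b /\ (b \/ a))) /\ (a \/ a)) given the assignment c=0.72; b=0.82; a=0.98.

0.72

(c /\ b) = min(0.72, 0.82) = 0.72
(a \/ b) = max(0.98, 0.82) = 0.98
((a \/ b) \/ a) = max(0.98, 0.98) = 0.98
~((a \/ b) \/ a): Gödel ¬ of 0.98 = 0 (operand ≠ 0)
(a -> ~((a \/ b) \/ a)): 0.98 > 0, so result = 0
((c /\ b) \/ (a -> ~((a \/ b) \/ a))) = max(0.72, 0) = 0.72
~b: Gödel ¬ of 0.82 = 0 (operand ≠ 0)
(b \/ a) = max(0.82, 0.98) = 0.98
(~b /\ (b \/ a)) = min(0, 0.98) = 0
(((c /\ b) \/ (a -> ~((a \/ b) \/ a))) \/ (~b /\ (b \/ a))) = max(0.72, 0) = 0.72
(a \/ a) = max(0.98, 0.98) = 0.98
((((c /\ b) \/ (a -> ~((a \/ b) \/ a))) \/ (~b /\ (b \/ a))) /\ (a \/ a)) = min(0.72, 0.98) = 0.72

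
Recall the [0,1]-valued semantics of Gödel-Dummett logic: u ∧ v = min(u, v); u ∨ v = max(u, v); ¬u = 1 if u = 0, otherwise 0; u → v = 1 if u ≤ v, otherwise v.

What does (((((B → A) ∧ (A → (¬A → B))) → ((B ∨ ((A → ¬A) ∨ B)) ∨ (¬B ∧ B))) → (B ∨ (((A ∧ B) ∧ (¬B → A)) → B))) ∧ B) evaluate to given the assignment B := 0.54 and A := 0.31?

0.54

(B → A): 0.54 > 0.31, so result = 0.31
¬A: Gödel ¬ of 0.31 = 0 (operand ≠ 0)
(¬A → B): 0 ≤ 0.54, so result = 1
(A → (¬A → B)): 0.31 ≤ 1, so result = 1
((B → A) ∧ (A → (¬A → B))) = min(0.31, 1) = 0.31
¬A: Gödel ¬ of 0.31 = 0 (operand ≠ 0)
(A → ¬A): 0.31 > 0, so result = 0
((A → ¬A) ∨ B) = max(0, 0.54) = 0.54
(B ∨ ((A → ¬A) ∨ B)) = max(0.54, 0.54) = 0.54
¬B: Gödel ¬ of 0.54 = 0 (operand ≠ 0)
(¬B ∧ B) = min(0, 0.54) = 0
((B ∨ ((A → ¬A) ∨ B)) ∨ (¬B ∧ B)) = max(0.54, 0) = 0.54
(((B → A) ∧ (A → (¬A → B))) → ((B ∨ ((A → ¬A) ∨ B)) ∨ (¬B ∧ B))): 0.31 ≤ 0.54, so result = 1
(A ∧ B) = min(0.31, 0.54) = 0.31
¬B: Gödel ¬ of 0.54 = 0 (operand ≠ 0)
(¬B → A): 0 ≤ 0.31, so result = 1
((A ∧ B) ∧ (¬B → A)) = min(0.31, 1) = 0.31
(((A ∧ B) ∧ (¬B → A)) → B): 0.31 ≤ 0.54, so result = 1
(B ∨ (((A ∧ B) ∧ (¬B → A)) → B)) = max(0.54, 1) = 1
((((B → A) ∧ (A → (¬A → B))) → ((B ∨ ((A → ¬A) ∨ B)) ∨ (¬B ∧ B))) → (B ∨ (((A ∧ B) ∧ (¬B → A)) → B))): 1 ≤ 1, so result = 1
(((((B → A) ∧ (A → (¬A → B))) → ((B ∨ ((A → ¬A) ∨ B)) ∨ (¬B ∧ B))) → (B ∨ (((A ∧ B) ∧ (¬B → A)) → B))) ∧ B) = min(1, 0.54) = 0.54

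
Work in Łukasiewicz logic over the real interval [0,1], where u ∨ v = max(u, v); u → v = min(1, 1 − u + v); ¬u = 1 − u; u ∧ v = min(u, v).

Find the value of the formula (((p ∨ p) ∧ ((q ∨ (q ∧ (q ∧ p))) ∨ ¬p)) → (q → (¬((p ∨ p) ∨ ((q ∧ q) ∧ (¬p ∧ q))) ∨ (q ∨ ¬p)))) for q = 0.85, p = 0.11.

(p ∨ p) = max(0.11, 0.11) = 0.11
(q ∧ p) = min(0.85, 0.11) = 0.11
(q ∧ (q ∧ p)) = min(0.85, 0.11) = 0.11
(q ∨ (q ∧ (q ∧ p))) = max(0.85, 0.11) = 0.85
¬p: Łukasiewicz ¬ gives 1 − 0.11 = 0.89
((q ∨ (q ∧ (q ∧ p))) ∨ ¬p) = max(0.85, 0.89) = 0.89
((p ∨ p) ∧ ((q ∨ (q ∧ (q ∧ p))) ∨ ¬p)) = min(0.11, 0.89) = 0.11
(p ∨ p) = max(0.11, 0.11) = 0.11
(q ∧ q) = min(0.85, 0.85) = 0.85
¬p: Łukasiewicz ¬ gives 1 − 0.11 = 0.89
(¬p ∧ q) = min(0.89, 0.85) = 0.85
((q ∧ q) ∧ (¬p ∧ q)) = min(0.85, 0.85) = 0.85
((p ∨ p) ∨ ((q ∧ q) ∧ (¬p ∧ q))) = max(0.11, 0.85) = 0.85
¬((p ∨ p) ∨ ((q ∧ q) ∧ (¬p ∧ q))): Łukasiewicz ¬ gives 1 − 0.85 = 0.15
¬p: Łukasiewicz ¬ gives 1 − 0.11 = 0.89
(q ∨ ¬p) = max(0.85, 0.89) = 0.89
(¬((p ∨ p) ∨ ((q ∧ q) ∧ (¬p ∧ q))) ∨ (q ∨ ¬p)) = max(0.15, 0.89) = 0.89
(q → (¬((p ∨ p) ∨ ((q ∧ q) ∧ (¬p ∧ q))) ∨ (q ∨ ¬p))): min(1, 1 − 0.85 + 0.89) = 1
(((p ∨ p) ∧ ((q ∨ (q ∧ (q ∧ p))) ∨ ¬p)) → (q → (¬((p ∨ p) ∨ ((q ∧ q) ∧ (¬p ∧ q))) ∨ (q ∨ ¬p)))): min(1, 1 − 0.11 + 1) = 1

1.00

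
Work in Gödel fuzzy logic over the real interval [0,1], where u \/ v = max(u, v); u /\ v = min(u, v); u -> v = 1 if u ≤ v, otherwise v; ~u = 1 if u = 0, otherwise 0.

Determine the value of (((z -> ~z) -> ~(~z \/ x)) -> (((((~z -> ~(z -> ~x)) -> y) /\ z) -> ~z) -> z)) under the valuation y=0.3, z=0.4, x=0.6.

1.00

~z: Gödel ¬ of 0.4 = 0 (operand ≠ 0)
(z -> ~z): 0.4 > 0, so result = 0
~z: Gödel ¬ of 0.4 = 0 (operand ≠ 0)
(~z \/ x) = max(0, 0.6) = 0.6
~(~z \/ x): Gödel ¬ of 0.6 = 0 (operand ≠ 0)
((z -> ~z) -> ~(~z \/ x)): 0 ≤ 0, so result = 1
~z: Gödel ¬ of 0.4 = 0 (operand ≠ 0)
~x: Gödel ¬ of 0.6 = 0 (operand ≠ 0)
(z -> ~x): 0.4 > 0, so result = 0
~(z -> ~x): Gödel ¬ of 0 = 1 (operand is 0)
(~z -> ~(z -> ~x)): 0 ≤ 1, so result = 1
((~z -> ~(z -> ~x)) -> y): 1 > 0.3, so result = 0.3
(((~z -> ~(z -> ~x)) -> y) /\ z) = min(0.3, 0.4) = 0.3
~z: Gödel ¬ of 0.4 = 0 (operand ≠ 0)
((((~z -> ~(z -> ~x)) -> y) /\ z) -> ~z): 0.3 > 0, so result = 0
(((((~z -> ~(z -> ~x)) -> y) /\ z) -> ~z) -> z): 0 ≤ 0.4, so result = 1
(((z -> ~z) -> ~(~z \/ x)) -> (((((~z -> ~(z -> ~x)) -> y) /\ z) -> ~z) -> z)): 1 ≤ 1, so result = 1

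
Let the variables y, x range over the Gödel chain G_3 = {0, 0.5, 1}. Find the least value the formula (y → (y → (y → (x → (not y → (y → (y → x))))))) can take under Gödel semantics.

Every assignment gives 1. For instance at y = 0, x = 0:
  not y: Gödel ¬ of 0 = 1 (operand is 0)
  (y → x): 0 ≤ 0, so result = 1
  (y → (y → x)): 0 ≤ 1, so result = 1
  (not y → (y → (y → x))): 1 ≤ 1, so result = 1
  (x → (not y → (y → (y → x)))): 0 ≤ 1, so result = 1
  (y → (x → (not y → (y → (y → x))))): 0 ≤ 1, so result = 1
  (y → (y → (x → (not y → (y → (y → x)))))): 0 ≤ 1, so result = 1
  (y → (y → (y → (x → (not y → (y → (y → x))))))): 0 ≤ 1, so result = 1
All 9 assignments give value 1 — the formula is a G_3-tautology.

1.00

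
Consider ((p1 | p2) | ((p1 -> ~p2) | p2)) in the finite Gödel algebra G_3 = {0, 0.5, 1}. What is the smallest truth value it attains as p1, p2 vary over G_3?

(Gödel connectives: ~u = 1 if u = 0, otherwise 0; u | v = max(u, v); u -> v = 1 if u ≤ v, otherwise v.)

0.50

The minimum is attained at p1 = 0.5, p2 = 0.5:
  (p1 | p2) = max(0.5, 0.5) = 0.5
  ~p2: Gödel ¬ of 0.5 = 0 (operand ≠ 0)
  (p1 -> ~p2): 0.5 > 0, so result = 0
  ((p1 -> ~p2) | p2) = max(0, 0.5) = 0.5
  ((p1 | p2) | ((p1 -> ~p2) | p2)) = max(0.5, 0.5) = 0.5
Checking all 9 assignments confirms none give a value below 0.50.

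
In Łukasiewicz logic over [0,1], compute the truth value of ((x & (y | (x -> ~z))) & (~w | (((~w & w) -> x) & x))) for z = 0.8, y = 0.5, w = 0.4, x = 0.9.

~z: Łukasiewicz ¬ gives 1 − 0.8 = 0.2
(x -> ~z): min(1, 1 − 0.9 + 0.2) = 0.3
(y | (x -> ~z)) = max(0.5, 0.3) = 0.5
(x & (y | (x -> ~z))) = min(0.9, 0.5) = 0.5
~w: Łukasiewicz ¬ gives 1 − 0.4 = 0.6
~w: Łukasiewicz ¬ gives 1 − 0.4 = 0.6
(~w & w) = min(0.6, 0.4) = 0.4
((~w & w) -> x): min(1, 1 − 0.4 + 0.9) = 1
(((~w & w) -> x) & x) = min(1, 0.9) = 0.9
(~w | (((~w & w) -> x) & x)) = max(0.6, 0.9) = 0.9
((x & (y | (x -> ~z))) & (~w | (((~w & w) -> x) & x))) = min(0.5, 0.9) = 0.5

0.50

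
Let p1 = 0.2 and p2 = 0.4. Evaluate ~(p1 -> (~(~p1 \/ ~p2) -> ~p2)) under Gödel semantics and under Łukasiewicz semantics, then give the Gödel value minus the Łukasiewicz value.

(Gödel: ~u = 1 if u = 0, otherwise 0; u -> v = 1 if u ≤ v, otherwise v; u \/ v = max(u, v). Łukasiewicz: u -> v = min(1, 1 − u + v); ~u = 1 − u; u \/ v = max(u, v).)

Gödel evaluation:
  ~p1: Gödel ¬ of 0.2 = 0 (operand ≠ 0)
  ~p2: Gödel ¬ of 0.4 = 0 (operand ≠ 0)
  (~p1 \/ ~p2) = max(0, 0) = 0
  ~(~p1 \/ ~p2): Gödel ¬ of 0 = 1 (operand is 0)
  ~p2: Gödel ¬ of 0.4 = 0 (operand ≠ 0)
  (~(~p1 \/ ~p2) -> ~p2): 1 > 0, so result = 0
  (p1 -> (~(~p1 \/ ~p2) -> ~p2)): 0.2 > 0, so result = 0
  ~(p1 -> (~(~p1 \/ ~p2) -> ~p2)): Gödel ¬ of 0 = 1 (operand is 0)
  Gödel value = 1
Łukasiewicz evaluation:
  ~p1: Łukasiewicz ¬ gives 1 − 0.2 = 0.8
  ~p2: Łukasiewicz ¬ gives 1 − 0.4 = 0.6
  (~p1 \/ ~p2) = max(0.8, 0.6) = 0.8
  ~(~p1 \/ ~p2): Łukasiewicz ¬ gives 1 − 0.8 = 0.2
  ~p2: Łukasiewicz ¬ gives 1 − 0.4 = 0.6
  (~(~p1 \/ ~p2) -> ~p2): min(1, 1 − 0.2 + 0.6) = 1
  (p1 -> (~(~p1 \/ ~p2) -> ~p2)): min(1, 1 − 0.2 + 1) = 1
  ~(p1 -> (~(~p1 \/ ~p2) -> ~p2)): Łukasiewicz ¬ gives 1 − 1 = 0
  Łukasiewicz value = 0
Difference: 1 − 0 = 1.00

1.00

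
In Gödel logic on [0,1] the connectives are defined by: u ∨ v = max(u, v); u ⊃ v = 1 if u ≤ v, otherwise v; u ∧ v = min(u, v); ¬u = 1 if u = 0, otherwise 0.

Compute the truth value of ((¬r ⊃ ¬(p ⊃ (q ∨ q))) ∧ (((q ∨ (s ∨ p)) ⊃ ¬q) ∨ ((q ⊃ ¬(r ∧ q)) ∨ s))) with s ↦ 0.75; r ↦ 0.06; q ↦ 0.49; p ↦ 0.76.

¬r: Gödel ¬ of 0.06 = 0 (operand ≠ 0)
(q ∨ q) = max(0.49, 0.49) = 0.49
(p ⊃ (q ∨ q)): 0.76 > 0.49, so result = 0.49
¬(p ⊃ (q ∨ q)): Gödel ¬ of 0.49 = 0 (operand ≠ 0)
(¬r ⊃ ¬(p ⊃ (q ∨ q))): 0 ≤ 0, so result = 1
(s ∨ p) = max(0.75, 0.76) = 0.76
(q ∨ (s ∨ p)) = max(0.49, 0.76) = 0.76
¬q: Gödel ¬ of 0.49 = 0 (operand ≠ 0)
((q ∨ (s ∨ p)) ⊃ ¬q): 0.76 > 0, so result = 0
(r ∧ q) = min(0.06, 0.49) = 0.06
¬(r ∧ q): Gödel ¬ of 0.06 = 0 (operand ≠ 0)
(q ⊃ ¬(r ∧ q)): 0.49 > 0, so result = 0
((q ⊃ ¬(r ∧ q)) ∨ s) = max(0, 0.75) = 0.75
(((q ∨ (s ∨ p)) ⊃ ¬q) ∨ ((q ⊃ ¬(r ∧ q)) ∨ s)) = max(0, 0.75) = 0.75
((¬r ⊃ ¬(p ⊃ (q ∨ q))) ∧ (((q ∨ (s ∨ p)) ⊃ ¬q) ∨ ((q ⊃ ¬(r ∧ q)) ∨ s))) = min(1, 0.75) = 0.75

0.75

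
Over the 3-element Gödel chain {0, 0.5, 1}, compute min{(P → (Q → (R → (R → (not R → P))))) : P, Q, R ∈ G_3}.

Every assignment gives 1. For instance at P = 0, Q = 0, R = 0:
  not R: Gödel ¬ of 0 = 1 (operand is 0)
  (not R → P): 1 > 0, so result = 0
  (R → (not R → P)): 0 ≤ 0, so result = 1
  (R → (R → (not R → P))): 0 ≤ 1, so result = 1
  (Q → (R → (R → (not R → P)))): 0 ≤ 1, so result = 1
  (P → (Q → (R → (R → (not R → P))))): 0 ≤ 1, so result = 1
All 27 assignments give value 1 — the formula is a G_3-tautology.

1.00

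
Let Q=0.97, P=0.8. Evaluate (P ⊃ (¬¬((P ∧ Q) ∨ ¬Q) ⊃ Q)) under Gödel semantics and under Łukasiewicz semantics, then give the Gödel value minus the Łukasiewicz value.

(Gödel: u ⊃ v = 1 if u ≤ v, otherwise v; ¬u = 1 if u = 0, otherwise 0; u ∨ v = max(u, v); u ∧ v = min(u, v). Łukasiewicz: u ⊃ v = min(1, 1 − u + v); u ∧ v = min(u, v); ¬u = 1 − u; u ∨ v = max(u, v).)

0.00

Gödel evaluation:
  (P ∧ Q) = min(0.8, 0.97) = 0.8
  ¬Q: Gödel ¬ of 0.97 = 0 (operand ≠ 0)
  ((P ∧ Q) ∨ ¬Q) = max(0.8, 0) = 0.8
  ¬((P ∧ Q) ∨ ¬Q): Gödel ¬ of 0.8 = 0 (operand ≠ 0)
  ¬¬((P ∧ Q) ∨ ¬Q): Gödel ¬ of 0 = 1 (operand is 0)
  (¬¬((P ∧ Q) ∨ ¬Q) ⊃ Q): 1 > 0.97, so result = 0.97
  (P ⊃ (¬¬((P ∧ Q) ∨ ¬Q) ⊃ Q)): 0.8 ≤ 0.97, so result = 1
  Gödel value = 1
Łukasiewicz evaluation:
  (P ∧ Q) = min(0.8, 0.97) = 0.8
  ¬Q: Łukasiewicz ¬ gives 1 − 0.97 = 0.03
  ((P ∧ Q) ∨ ¬Q) = max(0.8, 0.03) = 0.8
  ¬((P ∧ Q) ∨ ¬Q): Łukasiewicz ¬ gives 1 − 0.8 = 0.2
  ¬¬((P ∧ Q) ∨ ¬Q): Łukasiewicz ¬ gives 1 − 0.2 = 0.8
  (¬¬((P ∧ Q) ∨ ¬Q) ⊃ Q): min(1, 1 − 0.8 + 0.97) = 1
  (P ⊃ (¬¬((P ∧ Q) ∨ ¬Q) ⊃ Q)): min(1, 1 − 0.8 + 1) = 1
  Łukasiewicz value = 1
Difference: 1 − 1 = 0.00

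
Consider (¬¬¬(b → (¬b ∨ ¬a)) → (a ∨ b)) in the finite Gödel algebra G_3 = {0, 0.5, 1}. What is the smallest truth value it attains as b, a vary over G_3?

The minimum is attained at b = 0.5, a = 0.5:
  ¬b: Gödel ¬ of 0.5 = 0 (operand ≠ 0)
  ¬a: Gödel ¬ of 0.5 = 0 (operand ≠ 0)
  (¬b ∨ ¬a) = max(0, 0) = 0
  (b → (¬b ∨ ¬a)): 0.5 > 0, so result = 0
  ¬(b → (¬b ∨ ¬a)): Gödel ¬ of 0 = 1 (operand is 0)
  ¬¬(b → (¬b ∨ ¬a)): Gödel ¬ of 1 = 0 (operand ≠ 0)
  ¬¬¬(b → (¬b ∨ ¬a)): Gödel ¬ of 0 = 1 (operand is 0)
  (a ∨ b) = max(0.5, 0.5) = 0.5
  (¬¬¬(b → (¬b ∨ ¬a)) → (a ∨ b)): 1 > 0.5, so result = 0.5
Checking all 9 assignments confirms none give a value below 0.50.

0.50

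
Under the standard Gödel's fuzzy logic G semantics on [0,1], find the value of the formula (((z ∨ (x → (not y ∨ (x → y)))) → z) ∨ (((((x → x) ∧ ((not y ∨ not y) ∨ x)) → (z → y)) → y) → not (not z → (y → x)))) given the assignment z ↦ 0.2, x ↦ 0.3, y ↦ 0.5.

0.20

not y: Gödel ¬ of 0.5 = 0 (operand ≠ 0)
(x → y): 0.3 ≤ 0.5, so result = 1
(not y ∨ (x → y)) = max(0, 1) = 1
(x → (not y ∨ (x → y))): 0.3 ≤ 1, so result = 1
(z ∨ (x → (not y ∨ (x → y)))) = max(0.2, 1) = 1
((z ∨ (x → (not y ∨ (x → y)))) → z): 1 > 0.2, so result = 0.2
(x → x): 0.3 ≤ 0.3, so result = 1
not y: Gödel ¬ of 0.5 = 0 (operand ≠ 0)
not y: Gödel ¬ of 0.5 = 0 (operand ≠ 0)
(not y ∨ not y) = max(0, 0) = 0
((not y ∨ not y) ∨ x) = max(0, 0.3) = 0.3
((x → x) ∧ ((not y ∨ not y) ∨ x)) = min(1, 0.3) = 0.3
(z → y): 0.2 ≤ 0.5, so result = 1
(((x → x) ∧ ((not y ∨ not y) ∨ x)) → (z → y)): 0.3 ≤ 1, so result = 1
((((x → x) ∧ ((not y ∨ not y) ∨ x)) → (z → y)) → y): 1 > 0.5, so result = 0.5
not z: Gödel ¬ of 0.2 = 0 (operand ≠ 0)
(y → x): 0.5 > 0.3, so result = 0.3
(not z → (y → x)): 0 ≤ 0.3, so result = 1
not (not z → (y → x)): Gödel ¬ of 1 = 0 (operand ≠ 0)
(((((x → x) ∧ ((not y ∨ not y) ∨ x)) → (z → y)) → y) → not (not z → (y → x))): 0.5 > 0, so result = 0
(((z ∨ (x → (not y ∨ (x → y)))) → z) ∨ (((((x → x) ∧ ((not y ∨ not y) ∨ x)) → (z → y)) → y) → not (not z → (y → x)))) = max(0.2, 0) = 0.2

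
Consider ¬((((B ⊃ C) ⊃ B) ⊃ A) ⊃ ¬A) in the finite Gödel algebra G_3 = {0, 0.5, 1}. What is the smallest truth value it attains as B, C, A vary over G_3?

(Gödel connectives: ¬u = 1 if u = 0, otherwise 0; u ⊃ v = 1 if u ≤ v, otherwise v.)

The minimum is attained at B = 0, C = 0, A = 0:
  (B ⊃ C): 0 ≤ 0, so result = 1
  ((B ⊃ C) ⊃ B): 1 > 0, so result = 0
  (((B ⊃ C) ⊃ B) ⊃ A): 0 ≤ 0, so result = 1
  ¬A: Gödel ¬ of 0 = 1 (operand is 0)
  ((((B ⊃ C) ⊃ B) ⊃ A) ⊃ ¬A): 1 ≤ 1, so result = 1
  ¬((((B ⊃ C) ⊃ B) ⊃ A) ⊃ ¬A): Gödel ¬ of 1 = 0 (operand ≠ 0)
Checking all 27 assignments confirms none give a value below 0.00.

0.00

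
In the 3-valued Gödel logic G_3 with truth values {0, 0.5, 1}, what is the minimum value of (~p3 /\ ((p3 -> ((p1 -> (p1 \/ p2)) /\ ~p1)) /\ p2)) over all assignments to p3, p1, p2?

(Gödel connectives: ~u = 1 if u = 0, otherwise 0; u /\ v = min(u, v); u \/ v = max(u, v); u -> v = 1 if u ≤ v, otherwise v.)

The minimum is attained at p3 = 0, p1 = 0, p2 = 0:
  ~p3: Gödel ¬ of 0 = 1 (operand is 0)
  (p1 \/ p2) = max(0, 0) = 0
  (p1 -> (p1 \/ p2)): 0 ≤ 0, so result = 1
  ~p1: Gödel ¬ of 0 = 1 (operand is 0)
  ((p1 -> (p1 \/ p2)) /\ ~p1) = min(1, 1) = 1
  (p3 -> ((p1 -> (p1 \/ p2)) /\ ~p1)): 0 ≤ 1, so result = 1
  ((p3 -> ((p1 -> (p1 \/ p2)) /\ ~p1)) /\ p2) = min(1, 0) = 0
  (~p3 /\ ((p3 -> ((p1 -> (p1 \/ p2)) /\ ~p1)) /\ p2)) = min(1, 0) = 0
Checking all 27 assignments confirms none give a value below 0.00.

0.00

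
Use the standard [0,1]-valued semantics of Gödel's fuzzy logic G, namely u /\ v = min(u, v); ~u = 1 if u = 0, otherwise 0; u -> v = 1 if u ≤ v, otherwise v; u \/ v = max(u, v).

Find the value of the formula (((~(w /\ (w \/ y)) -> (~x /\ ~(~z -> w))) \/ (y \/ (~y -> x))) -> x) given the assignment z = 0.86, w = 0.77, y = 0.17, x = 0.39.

0.39

(w \/ y) = max(0.77, 0.17) = 0.77
(w /\ (w \/ y)) = min(0.77, 0.77) = 0.77
~(w /\ (w \/ y)): Gödel ¬ of 0.77 = 0 (operand ≠ 0)
~x: Gödel ¬ of 0.39 = 0 (operand ≠ 0)
~z: Gödel ¬ of 0.86 = 0 (operand ≠ 0)
(~z -> w): 0 ≤ 0.77, so result = 1
~(~z -> w): Gödel ¬ of 1 = 0 (operand ≠ 0)
(~x /\ ~(~z -> w)) = min(0, 0) = 0
(~(w /\ (w \/ y)) -> (~x /\ ~(~z -> w))): 0 ≤ 0, so result = 1
~y: Gödel ¬ of 0.17 = 0 (operand ≠ 0)
(~y -> x): 0 ≤ 0.39, so result = 1
(y \/ (~y -> x)) = max(0.17, 1) = 1
((~(w /\ (w \/ y)) -> (~x /\ ~(~z -> w))) \/ (y \/ (~y -> x))) = max(1, 1) = 1
(((~(w /\ (w \/ y)) -> (~x /\ ~(~z -> w))) \/ (y \/ (~y -> x))) -> x): 1 > 0.39, so result = 0.39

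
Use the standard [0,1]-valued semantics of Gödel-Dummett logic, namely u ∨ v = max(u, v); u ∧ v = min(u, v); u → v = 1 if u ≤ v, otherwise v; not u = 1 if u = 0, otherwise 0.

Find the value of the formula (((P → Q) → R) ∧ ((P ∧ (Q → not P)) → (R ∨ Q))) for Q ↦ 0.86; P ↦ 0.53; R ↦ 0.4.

(P → Q): 0.53 ≤ 0.86, so result = 1
((P → Q) → R): 1 > 0.4, so result = 0.4
not P: Gödel ¬ of 0.53 = 0 (operand ≠ 0)
(Q → not P): 0.86 > 0, so result = 0
(P ∧ (Q → not P)) = min(0.53, 0) = 0
(R ∨ Q) = max(0.4, 0.86) = 0.86
((P ∧ (Q → not P)) → (R ∨ Q)): 0 ≤ 0.86, so result = 1
(((P → Q) → R) ∧ ((P ∧ (Q → not P)) → (R ∨ Q))) = min(0.4, 1) = 0.4

0.40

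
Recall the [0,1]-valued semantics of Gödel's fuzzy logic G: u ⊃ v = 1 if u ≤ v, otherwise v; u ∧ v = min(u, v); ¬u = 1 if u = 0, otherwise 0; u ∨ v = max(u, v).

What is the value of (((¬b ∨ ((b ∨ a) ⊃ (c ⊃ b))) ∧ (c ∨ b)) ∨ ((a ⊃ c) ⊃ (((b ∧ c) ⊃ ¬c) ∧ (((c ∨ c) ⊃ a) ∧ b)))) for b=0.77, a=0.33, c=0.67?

¬b: Gödel ¬ of 0.77 = 0 (operand ≠ 0)
(b ∨ a) = max(0.77, 0.33) = 0.77
(c ⊃ b): 0.67 ≤ 0.77, so result = 1
((b ∨ a) ⊃ (c ⊃ b)): 0.77 ≤ 1, so result = 1
(¬b ∨ ((b ∨ a) ⊃ (c ⊃ b))) = max(0, 1) = 1
(c ∨ b) = max(0.67, 0.77) = 0.77
((¬b ∨ ((b ∨ a) ⊃ (c ⊃ b))) ∧ (c ∨ b)) = min(1, 0.77) = 0.77
(a ⊃ c): 0.33 ≤ 0.67, so result = 1
(b ∧ c) = min(0.77, 0.67) = 0.67
¬c: Gödel ¬ of 0.67 = 0 (operand ≠ 0)
((b ∧ c) ⊃ ¬c): 0.67 > 0, so result = 0
(c ∨ c) = max(0.67, 0.67) = 0.67
((c ∨ c) ⊃ a): 0.67 > 0.33, so result = 0.33
(((c ∨ c) ⊃ a) ∧ b) = min(0.33, 0.77) = 0.33
(((b ∧ c) ⊃ ¬c) ∧ (((c ∨ c) ⊃ a) ∧ b)) = min(0, 0.33) = 0
((a ⊃ c) ⊃ (((b ∧ c) ⊃ ¬c) ∧ (((c ∨ c) ⊃ a) ∧ b))): 1 > 0, so result = 0
(((¬b ∨ ((b ∨ a) ⊃ (c ⊃ b))) ∧ (c ∨ b)) ∨ ((a ⊃ c) ⊃ (((b ∧ c) ⊃ ¬c) ∧ (((c ∨ c) ⊃ a) ∧ b)))) = max(0.77, 0) = 0.77

0.77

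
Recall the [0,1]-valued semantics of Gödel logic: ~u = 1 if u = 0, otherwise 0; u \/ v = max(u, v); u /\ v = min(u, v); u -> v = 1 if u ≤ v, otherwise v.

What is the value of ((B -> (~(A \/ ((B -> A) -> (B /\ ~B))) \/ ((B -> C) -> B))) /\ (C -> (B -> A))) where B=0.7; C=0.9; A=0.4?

0.40

(B -> A): 0.7 > 0.4, so result = 0.4
~B: Gödel ¬ of 0.7 = 0 (operand ≠ 0)
(B /\ ~B) = min(0.7, 0) = 0
((B -> A) -> (B /\ ~B)): 0.4 > 0, so result = 0
(A \/ ((B -> A) -> (B /\ ~B))) = max(0.4, 0) = 0.4
~(A \/ ((B -> A) -> (B /\ ~B))): Gödel ¬ of 0.4 = 0 (operand ≠ 0)
(B -> C): 0.7 ≤ 0.9, so result = 1
((B -> C) -> B): 1 > 0.7, so result = 0.7
(~(A \/ ((B -> A) -> (B /\ ~B))) \/ ((B -> C) -> B)) = max(0, 0.7) = 0.7
(B -> (~(A \/ ((B -> A) -> (B /\ ~B))) \/ ((B -> C) -> B))): 0.7 ≤ 0.7, so result = 1
(B -> A): 0.7 > 0.4, so result = 0.4
(C -> (B -> A)): 0.9 > 0.4, so result = 0.4
((B -> (~(A \/ ((B -> A) -> (B /\ ~B))) \/ ((B -> C) -> B))) /\ (C -> (B -> A))) = min(1, 0.4) = 0.4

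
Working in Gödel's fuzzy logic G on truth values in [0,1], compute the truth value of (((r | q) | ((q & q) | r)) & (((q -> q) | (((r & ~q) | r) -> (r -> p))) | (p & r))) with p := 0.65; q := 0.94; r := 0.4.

0.94

(r | q) = max(0.4, 0.94) = 0.94
(q & q) = min(0.94, 0.94) = 0.94
((q & q) | r) = max(0.94, 0.4) = 0.94
((r | q) | ((q & q) | r)) = max(0.94, 0.94) = 0.94
(q -> q): 0.94 ≤ 0.94, so result = 1
~q: Gödel ¬ of 0.94 = 0 (operand ≠ 0)
(r & ~q) = min(0.4, 0) = 0
((r & ~q) | r) = max(0, 0.4) = 0.4
(r -> p): 0.4 ≤ 0.65, so result = 1
(((r & ~q) | r) -> (r -> p)): 0.4 ≤ 1, so result = 1
((q -> q) | (((r & ~q) | r) -> (r -> p))) = max(1, 1) = 1
(p & r) = min(0.65, 0.4) = 0.4
(((q -> q) | (((r & ~q) | r) -> (r -> p))) | (p & r)) = max(1, 0.4) = 1
(((r | q) | ((q & q) | r)) & (((q -> q) | (((r & ~q) | r) -> (r -> p))) | (p & r))) = min(0.94, 1) = 0.94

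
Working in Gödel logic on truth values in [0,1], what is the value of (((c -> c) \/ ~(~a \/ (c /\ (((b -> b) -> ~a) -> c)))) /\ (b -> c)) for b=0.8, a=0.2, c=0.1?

0.10

(c -> c): 0.1 ≤ 0.1, so result = 1
~a: Gödel ¬ of 0.2 = 0 (operand ≠ 0)
(b -> b): 0.8 ≤ 0.8, so result = 1
~a: Gödel ¬ of 0.2 = 0 (operand ≠ 0)
((b -> b) -> ~a): 1 > 0, so result = 0
(((b -> b) -> ~a) -> c): 0 ≤ 0.1, so result = 1
(c /\ (((b -> b) -> ~a) -> c)) = min(0.1, 1) = 0.1
(~a \/ (c /\ (((b -> b) -> ~a) -> c))) = max(0, 0.1) = 0.1
~(~a \/ (c /\ (((b -> b) -> ~a) -> c))): Gödel ¬ of 0.1 = 0 (operand ≠ 0)
((c -> c) \/ ~(~a \/ (c /\ (((b -> b) -> ~a) -> c)))) = max(1, 0) = 1
(b -> c): 0.8 > 0.1, so result = 0.1
(((c -> c) \/ ~(~a \/ (c /\ (((b -> b) -> ~a) -> c)))) /\ (b -> c)) = min(1, 0.1) = 0.1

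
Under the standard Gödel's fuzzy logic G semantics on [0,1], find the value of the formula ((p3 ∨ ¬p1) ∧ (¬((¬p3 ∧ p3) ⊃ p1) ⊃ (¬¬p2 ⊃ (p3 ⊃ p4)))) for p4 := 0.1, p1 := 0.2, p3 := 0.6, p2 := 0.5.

¬p1: Gödel ¬ of 0.2 = 0 (operand ≠ 0)
(p3 ∨ ¬p1) = max(0.6, 0) = 0.6
¬p3: Gödel ¬ of 0.6 = 0 (operand ≠ 0)
(¬p3 ∧ p3) = min(0, 0.6) = 0
((¬p3 ∧ p3) ⊃ p1): 0 ≤ 0.2, so result = 1
¬((¬p3 ∧ p3) ⊃ p1): Gödel ¬ of 1 = 0 (operand ≠ 0)
¬p2: Gödel ¬ of 0.5 = 0 (operand ≠ 0)
¬¬p2: Gödel ¬ of 0 = 1 (operand is 0)
(p3 ⊃ p4): 0.6 > 0.1, so result = 0.1
(¬¬p2 ⊃ (p3 ⊃ p4)): 1 > 0.1, so result = 0.1
(¬((¬p3 ∧ p3) ⊃ p1) ⊃ (¬¬p2 ⊃ (p3 ⊃ p4))): 0 ≤ 0.1, so result = 1
((p3 ∨ ¬p1) ∧ (¬((¬p3 ∧ p3) ⊃ p1) ⊃ (¬¬p2 ⊃ (p3 ⊃ p4)))) = min(0.6, 1) = 0.6

0.60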